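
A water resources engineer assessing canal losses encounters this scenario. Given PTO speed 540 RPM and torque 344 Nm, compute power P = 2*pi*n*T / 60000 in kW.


P = 2*pi*n*T / 60000
  = 2*pi * 540 * 344 / 60000
  = 1167164.50 / 60000
  = 19.45 kW


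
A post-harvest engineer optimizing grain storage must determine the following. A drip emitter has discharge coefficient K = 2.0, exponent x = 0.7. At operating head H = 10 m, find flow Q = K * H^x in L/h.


Q = K * H^x
  = 2.0 * 10^0.7
  = 2.0 * 5.0119
  = 10.02 L/h


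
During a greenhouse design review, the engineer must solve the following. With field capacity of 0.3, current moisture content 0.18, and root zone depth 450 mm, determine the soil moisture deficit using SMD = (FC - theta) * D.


SMD = (FC - theta) * D
    = (0.3 - 0.18) * 450
    = 0.120 * 450
    = 54 mm


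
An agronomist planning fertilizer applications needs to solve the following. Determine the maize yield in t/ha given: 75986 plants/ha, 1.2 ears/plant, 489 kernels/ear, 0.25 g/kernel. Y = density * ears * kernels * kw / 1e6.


Y = density * ears * kernels * kw
  = 75986 * 1.2 * 489 * 0.25 g/ha
  = 11147146.20 g/ha
  = 11147.15 kg/ha = 11.15 t/ha


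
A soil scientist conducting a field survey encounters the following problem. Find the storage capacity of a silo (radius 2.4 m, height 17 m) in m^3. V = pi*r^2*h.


V = pi * r^2 * h
  = pi * 2.4^2 * 17
  = pi * 5.76 * 17
  = 307.62 m^3


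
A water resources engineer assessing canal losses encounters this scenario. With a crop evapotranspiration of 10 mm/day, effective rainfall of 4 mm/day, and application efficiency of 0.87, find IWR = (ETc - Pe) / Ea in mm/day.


IWR = (ETc - Pe) / Ea
    = (10 - 4) / 0.87
    = 6 / 0.87
    = 6.90 mm/day


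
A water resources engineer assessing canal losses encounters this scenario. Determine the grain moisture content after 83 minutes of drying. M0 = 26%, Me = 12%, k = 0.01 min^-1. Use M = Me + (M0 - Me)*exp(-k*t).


M = Me + (M0 - Me) * e^(-k*t)
  = 12 + (26 - 12) * e^(-0.01*83)
  = 12 + 14 * e^(-0.830)
  = 12 + 14 * 0.43605
  = 12 + 6.1047
  = 18.10%


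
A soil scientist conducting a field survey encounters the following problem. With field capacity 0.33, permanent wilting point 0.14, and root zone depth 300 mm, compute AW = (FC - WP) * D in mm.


AW = (FC - WP) * D
   = (0.33 - 0.14) * 300
   = 0.19 * 300
   = 57 mm


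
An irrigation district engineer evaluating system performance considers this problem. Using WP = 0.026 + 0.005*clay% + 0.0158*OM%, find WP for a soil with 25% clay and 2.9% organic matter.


WP = 0.026 + 0.005*25 + 0.0158*2.9
   = 0.026 + 0.1250 + 0.0458
   = 0.1968


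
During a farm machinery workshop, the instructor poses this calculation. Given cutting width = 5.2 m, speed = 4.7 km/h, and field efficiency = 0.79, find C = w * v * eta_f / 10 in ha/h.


C = w * v * eta_f / 10
  = 5.2 * 4.7 * 0.79 / 10
  = 19.31 / 10
  = 1.93 ha/h


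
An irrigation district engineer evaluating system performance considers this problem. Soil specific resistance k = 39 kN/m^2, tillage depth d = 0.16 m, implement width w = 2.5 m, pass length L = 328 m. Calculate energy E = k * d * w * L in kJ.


E = k * d * w * L
  = 39 * 0.16 * 2.5 * 328
  = 5116.80 kJ


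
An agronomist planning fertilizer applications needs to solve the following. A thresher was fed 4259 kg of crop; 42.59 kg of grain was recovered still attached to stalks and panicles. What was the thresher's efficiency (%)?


eta = (total - unthreshed) / total * 100
    = (4259 - 42.59) / 4259 * 100
    = 4216.41 / 4259 * 100
    = 99%


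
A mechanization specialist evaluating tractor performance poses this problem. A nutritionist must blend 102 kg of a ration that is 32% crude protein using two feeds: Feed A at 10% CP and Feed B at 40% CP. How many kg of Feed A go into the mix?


parts_A = CP_b - target = 40 - 32 = 8
parts_B = target - CP_a = 32 - 10 = 22
total_parts = 8 + 22 = 30
Feed A = 102 * 8 / 30 = 27.20 kg
Feed B = 102 * 22 / 30 = 74.80 kg

27.20 kg


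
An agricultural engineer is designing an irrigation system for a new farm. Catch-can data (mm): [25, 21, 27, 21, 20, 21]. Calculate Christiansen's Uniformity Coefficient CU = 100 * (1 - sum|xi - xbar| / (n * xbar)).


xbar = 135 / 6 = 22.500
sum|xi - xbar| = 14
CU = 100 * (1 - 14 / (6 * 22.500))
   = 100 * (1 - 0.1037)
   = 89.63%


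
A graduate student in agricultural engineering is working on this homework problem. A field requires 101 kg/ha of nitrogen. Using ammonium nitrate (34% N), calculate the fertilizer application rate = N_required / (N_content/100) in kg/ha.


Rate = N_required / (N_content / 100)
     = 101 / (34 / 100)
     = 101 / 0.34
     = 297.06 kg/ha


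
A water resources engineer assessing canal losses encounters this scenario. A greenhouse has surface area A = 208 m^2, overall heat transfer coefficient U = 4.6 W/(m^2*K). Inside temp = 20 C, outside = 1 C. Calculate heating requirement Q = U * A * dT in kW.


dT = 20 - (1) = 19 K
Q = U * A * dT
  = 4.6 * 208 * 19
  = 18179.20 W = 18.18 kW


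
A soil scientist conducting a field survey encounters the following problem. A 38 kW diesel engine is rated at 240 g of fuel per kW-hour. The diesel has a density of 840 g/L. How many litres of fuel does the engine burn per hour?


FC = P * BSFC / rho_fuel
   = 38 * 240 / 840
   = 9120 / 840
   = 10.86 L/h


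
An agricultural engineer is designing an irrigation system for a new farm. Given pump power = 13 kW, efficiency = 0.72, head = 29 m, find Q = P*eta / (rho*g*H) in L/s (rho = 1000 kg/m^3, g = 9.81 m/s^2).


Q = (P * 1000 * eta) / (rho * g * H)
  = (13 * 1000 * 0.72) / (1000 * 9.81 * 29)
  = 9360 / 284490
  = 0.03290 m^3/s = 32.90 L/s


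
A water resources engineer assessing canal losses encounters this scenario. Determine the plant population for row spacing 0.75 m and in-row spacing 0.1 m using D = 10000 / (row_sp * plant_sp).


D = 10000 / (row_sp * plant_sp)
  = 10000 / (0.75 * 0.1)
  = 10000 / 0.0750
  = 133333.33 plants/ha


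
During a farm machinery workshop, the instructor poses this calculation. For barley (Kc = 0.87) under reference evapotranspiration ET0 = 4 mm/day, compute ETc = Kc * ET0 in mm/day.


ETc = Kc * ET0
    = 0.87 * 4
    = 3.48 mm/day


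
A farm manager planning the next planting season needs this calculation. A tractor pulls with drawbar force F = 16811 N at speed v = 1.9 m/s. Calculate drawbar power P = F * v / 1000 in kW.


P = F * v / 1000
  = 16811 * 1.9 / 1000
  = 31940.90 / 1000
  = 31.94 kW


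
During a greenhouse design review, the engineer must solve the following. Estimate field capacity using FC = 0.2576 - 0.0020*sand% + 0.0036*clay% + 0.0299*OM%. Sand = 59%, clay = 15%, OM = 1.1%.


FC = 0.2576 - 0.0020*59 + 0.0036*15 + 0.0299*1.1
   = 0.2576 - 0.1180 + 0.0540 + 0.0329
   = 0.2265


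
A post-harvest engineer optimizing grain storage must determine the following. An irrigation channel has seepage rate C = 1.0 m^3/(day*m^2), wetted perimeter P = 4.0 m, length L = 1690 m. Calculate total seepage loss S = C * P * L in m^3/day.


S = C * P * L
  = 1.0 * 4.0 * 1690
  = 6760 m^3/day


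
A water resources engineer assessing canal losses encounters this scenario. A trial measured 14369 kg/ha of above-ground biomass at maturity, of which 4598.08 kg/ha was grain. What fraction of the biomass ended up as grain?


HI = grain_yield / biomass
   = 4598.08 / 14369
   = 0.32


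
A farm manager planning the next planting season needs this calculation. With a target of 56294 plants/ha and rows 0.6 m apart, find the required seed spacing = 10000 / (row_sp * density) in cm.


spacing = 10000 / (row_sp * density)
        = 10000 / (0.6 * 56294)
        = 10000 / 33776.40
        = 0.29606 m = 29.61 cm


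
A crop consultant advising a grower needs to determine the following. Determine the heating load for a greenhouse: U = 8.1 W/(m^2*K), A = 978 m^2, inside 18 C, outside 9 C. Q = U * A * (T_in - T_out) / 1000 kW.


dT = 18 - (9) = 9 K
Q = U * A * dT
  = 8.1 * 978 * 9
  = 71296.20 W = 71.30 kW


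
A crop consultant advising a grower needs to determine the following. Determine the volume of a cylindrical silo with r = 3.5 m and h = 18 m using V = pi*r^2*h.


V = pi * r^2 * h
  = pi * 3.5^2 * 18
  = pi * 12.25 * 18
  = 692.72 m^3


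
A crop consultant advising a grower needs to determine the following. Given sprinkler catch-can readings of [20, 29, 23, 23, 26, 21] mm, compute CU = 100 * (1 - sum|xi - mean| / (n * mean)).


xbar = 142 / 6 = 23.667
sum|xi - xbar| = 15.333
CU = 100 * (1 - 15.333 / (6 * 23.667))
   = 100 * (1 - 0.1080)
   = 89.20%


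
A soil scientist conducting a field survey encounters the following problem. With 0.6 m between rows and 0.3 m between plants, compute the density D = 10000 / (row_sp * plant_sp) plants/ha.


D = 10000 / (row_sp * plant_sp)
  = 10000 / (0.6 * 0.3)
  = 10000 / 0.1800
  = 55555.56 plants/ha


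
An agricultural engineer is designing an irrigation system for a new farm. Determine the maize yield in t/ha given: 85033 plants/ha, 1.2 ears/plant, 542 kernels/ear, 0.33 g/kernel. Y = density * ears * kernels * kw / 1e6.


Y = density * ears * kernels * kw
  = 85033 * 1.2 * 542 * 0.33 g/ha
  = 18250802.86 g/ha
  = 18250.80 kg/ha = 18.25 t/ha


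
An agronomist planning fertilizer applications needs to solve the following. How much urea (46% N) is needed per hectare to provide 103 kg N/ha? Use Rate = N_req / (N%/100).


Rate = N_required / (N_content / 100)
     = 103 / (46 / 100)
     = 103 / 0.46
     = 223.91 kg/ha


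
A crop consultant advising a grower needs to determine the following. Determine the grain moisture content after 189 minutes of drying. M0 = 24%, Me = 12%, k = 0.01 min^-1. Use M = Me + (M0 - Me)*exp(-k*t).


M = Me + (M0 - Me) * e^(-k*t)
  = 12 + (24 - 12) * e^(-0.01*189)
  = 12 + 12 * e^(-1.890)
  = 12 + 12 * 0.15107
  = 12 + 1.8129
  = 13.81%


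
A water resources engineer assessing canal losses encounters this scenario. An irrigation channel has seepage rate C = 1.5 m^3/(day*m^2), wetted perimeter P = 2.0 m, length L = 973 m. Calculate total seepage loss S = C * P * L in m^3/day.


S = C * P * L
  = 1.5 * 2.0 * 973
  = 2919 m^3/day


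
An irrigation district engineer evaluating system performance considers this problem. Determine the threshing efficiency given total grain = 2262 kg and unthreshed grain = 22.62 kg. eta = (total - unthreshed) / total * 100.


eta = (total - unthreshed) / total * 100
    = (2262 - 22.62) / 2262 * 100
    = 2239.38 / 2262 * 100
    = 99%


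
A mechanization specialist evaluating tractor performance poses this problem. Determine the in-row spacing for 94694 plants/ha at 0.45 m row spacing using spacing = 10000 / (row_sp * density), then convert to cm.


spacing = 10000 / (row_sp * density)
        = 10000 / (0.45 * 94694)
        = 10000 / 42612.30
        = 0.23467 m = 23.47 cm


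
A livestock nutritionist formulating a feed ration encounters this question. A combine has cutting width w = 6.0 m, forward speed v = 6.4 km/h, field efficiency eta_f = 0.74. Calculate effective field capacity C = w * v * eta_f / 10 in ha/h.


C = w * v * eta_f / 10
  = 6.0 * 6.4 * 0.74 / 10
  = 28.42 / 10
  = 2.84 ha/h


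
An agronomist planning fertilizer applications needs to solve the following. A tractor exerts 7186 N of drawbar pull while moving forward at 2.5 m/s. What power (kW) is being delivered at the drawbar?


P = F * v / 1000
  = 7186 * 2.5 / 1000
  = 17965 / 1000
  = 17.97 kW


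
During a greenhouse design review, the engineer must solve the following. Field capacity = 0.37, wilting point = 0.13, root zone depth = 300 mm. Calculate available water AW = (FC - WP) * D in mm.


AW = (FC - WP) * D
   = (0.37 - 0.13) * 300
   = 0.24 * 300
   = 72 mm


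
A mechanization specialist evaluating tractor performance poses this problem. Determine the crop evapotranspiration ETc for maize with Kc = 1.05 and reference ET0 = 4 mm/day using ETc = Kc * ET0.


ETc = Kc * ET0
    = 1.05 * 4
    = 4.20 mm/day


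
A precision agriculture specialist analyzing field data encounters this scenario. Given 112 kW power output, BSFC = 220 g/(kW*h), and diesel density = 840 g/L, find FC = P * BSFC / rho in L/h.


FC = P * BSFC / rho_fuel
   = 112 * 220 / 840
   = 24640 / 840
   = 29.33 L/h


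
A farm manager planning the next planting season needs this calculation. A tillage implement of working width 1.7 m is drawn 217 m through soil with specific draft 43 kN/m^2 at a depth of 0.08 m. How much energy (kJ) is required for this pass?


E = k * d * w * L
  = 43 * 0.08 * 1.7 * 217
  = 1269.02 kJ


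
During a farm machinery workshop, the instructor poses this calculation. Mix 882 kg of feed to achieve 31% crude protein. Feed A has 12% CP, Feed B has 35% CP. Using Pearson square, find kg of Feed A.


parts_A = CP_b - target = 35 - 31 = 4
parts_B = target - CP_a = 31 - 12 = 19
total_parts = 4 + 19 = 23
Feed A = 882 * 4 / 23 = 153.39 kg
Feed B = 882 * 19 / 23 = 728.61 kg

153.39 kg


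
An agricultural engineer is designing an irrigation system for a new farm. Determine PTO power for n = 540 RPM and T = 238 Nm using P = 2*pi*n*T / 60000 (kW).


P = 2*pi*n*T / 60000
  = 2*pi * 540 * 238 / 60000
  = 807514.98 / 60000
  = 13.46 kW


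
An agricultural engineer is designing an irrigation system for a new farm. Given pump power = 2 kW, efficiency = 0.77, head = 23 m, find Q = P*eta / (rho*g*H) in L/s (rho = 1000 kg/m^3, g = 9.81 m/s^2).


Q = (P * 1000 * eta) / (rho * g * H)
  = (2 * 1000 * 0.77) / (1000 * 9.81 * 23)
  = 1540 / 225630
  = 0.00683 m^3/s = 6.83 L/s


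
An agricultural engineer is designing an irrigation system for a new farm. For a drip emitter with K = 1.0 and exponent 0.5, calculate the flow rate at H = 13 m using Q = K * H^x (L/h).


Q = K * H^x
  = 1.0 * 13^0.5
  = 1.0 * 3.6056
  = 3.61 L/h


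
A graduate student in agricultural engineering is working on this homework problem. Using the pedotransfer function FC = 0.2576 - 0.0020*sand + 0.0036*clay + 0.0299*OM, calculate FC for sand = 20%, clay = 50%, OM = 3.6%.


FC = 0.2576 - 0.0020*20 + 0.0036*50 + 0.0299*3.6
   = 0.2576 - 0.0400 + 0.1800 + 0.1076
   = 0.5052


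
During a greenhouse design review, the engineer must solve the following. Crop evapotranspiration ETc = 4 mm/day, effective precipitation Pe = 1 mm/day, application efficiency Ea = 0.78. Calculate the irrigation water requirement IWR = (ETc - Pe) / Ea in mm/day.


IWR = (ETc - Pe) / Ea
    = (4 - 1) / 0.78
    = 3 / 0.78
    = 3.85 mm/day


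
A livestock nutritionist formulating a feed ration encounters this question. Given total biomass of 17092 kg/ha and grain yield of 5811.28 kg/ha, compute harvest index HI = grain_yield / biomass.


HI = grain_yield / biomass
   = 5811.28 / 17092
   = 0.34


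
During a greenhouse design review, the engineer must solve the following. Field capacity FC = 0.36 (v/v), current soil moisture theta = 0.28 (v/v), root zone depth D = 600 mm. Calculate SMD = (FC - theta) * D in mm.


SMD = (FC - theta) * D
    = (0.36 - 0.28) * 600
    = 0.080 * 600
    = 48 mm


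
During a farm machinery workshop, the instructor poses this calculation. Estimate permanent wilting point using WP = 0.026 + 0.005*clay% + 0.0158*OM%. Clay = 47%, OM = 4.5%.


WP = 0.026 + 0.005*47 + 0.0158*4.5
   = 0.026 + 0.2350 + 0.0711
   = 0.3321


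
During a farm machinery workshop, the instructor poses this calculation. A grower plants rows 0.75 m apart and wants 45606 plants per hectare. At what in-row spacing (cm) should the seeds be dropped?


spacing = 10000 / (row_sp * density)
        = 10000 / (0.75 * 45606)
        = 10000 / 34204.50
        = 0.29236 m = 29.24 cm


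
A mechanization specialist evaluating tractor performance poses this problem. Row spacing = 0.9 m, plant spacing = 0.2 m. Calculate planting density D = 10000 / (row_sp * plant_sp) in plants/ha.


D = 10000 / (row_sp * plant_sp)
  = 10000 / (0.9 * 0.2)
  = 10000 / 0.1800
  = 55555.56 plants/ha


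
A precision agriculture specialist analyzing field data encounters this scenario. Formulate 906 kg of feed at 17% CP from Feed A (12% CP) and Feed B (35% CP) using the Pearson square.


parts_A = CP_b - target = 35 - 17 = 18
parts_B = target - CP_a = 17 - 12 = 5
total_parts = 18 + 5 = 23
Feed A = 906 * 18 / 23 = 709.04 kg
Feed B = 906 * 5 / 23 = 196.96 kg

709.04 kg


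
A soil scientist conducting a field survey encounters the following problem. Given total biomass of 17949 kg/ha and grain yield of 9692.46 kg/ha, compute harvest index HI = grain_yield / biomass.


HI = grain_yield / biomass
   = 9692.46 / 17949
   = 0.54


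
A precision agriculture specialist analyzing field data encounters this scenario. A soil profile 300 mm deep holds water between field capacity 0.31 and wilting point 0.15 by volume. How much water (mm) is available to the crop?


AW = (FC - WP) * D
   = (0.31 - 0.15) * 300
   = 0.16 * 300
   = 48 mm


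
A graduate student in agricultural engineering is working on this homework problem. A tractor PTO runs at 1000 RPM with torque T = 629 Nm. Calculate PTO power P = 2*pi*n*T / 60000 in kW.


P = 2*pi*n*T / 60000
  = 2*pi * 1000 * 629 / 60000
  = 3952123.56 / 60000
  = 65.87 kW


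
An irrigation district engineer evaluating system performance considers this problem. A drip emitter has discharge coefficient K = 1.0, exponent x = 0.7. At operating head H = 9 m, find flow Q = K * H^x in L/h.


Q = K * H^x
  = 1.0 * 9^0.7
  = 1.0 * 4.6555
  = 4.66 L/h


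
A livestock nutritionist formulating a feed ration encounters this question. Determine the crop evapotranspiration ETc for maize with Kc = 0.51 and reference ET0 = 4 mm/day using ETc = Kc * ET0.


ETc = Kc * ET0
    = 0.51 * 4
    = 2.04 mm/day


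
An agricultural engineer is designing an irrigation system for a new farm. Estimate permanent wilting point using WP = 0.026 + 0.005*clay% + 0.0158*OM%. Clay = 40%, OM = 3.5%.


WP = 0.026 + 0.005*40 + 0.0158*3.5
   = 0.026 + 0.2000 + 0.0553
   = 0.2813


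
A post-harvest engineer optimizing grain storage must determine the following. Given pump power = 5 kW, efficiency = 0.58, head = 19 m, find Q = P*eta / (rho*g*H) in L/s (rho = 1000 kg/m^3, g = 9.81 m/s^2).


Q = (P * 1000 * eta) / (rho * g * H)
  = (5 * 1000 * 0.58) / (1000 * 9.81 * 19)
  = 2900 / 186390
  = 0.01556 m^3/s = 15.56 L/s


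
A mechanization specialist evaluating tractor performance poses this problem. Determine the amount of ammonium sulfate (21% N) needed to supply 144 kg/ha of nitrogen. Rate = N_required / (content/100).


Rate = N_required / (N_content / 100)
     = 144 / (21 / 100)
     = 144 / 0.21
     = 685.71 kg/ha


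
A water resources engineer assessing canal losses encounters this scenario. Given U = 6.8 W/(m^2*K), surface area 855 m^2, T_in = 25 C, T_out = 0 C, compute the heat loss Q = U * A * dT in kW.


dT = 25 - (0) = 25 K
Q = U * A * dT
  = 6.8 * 855 * 25
  = 145350 W = 145.35 kW


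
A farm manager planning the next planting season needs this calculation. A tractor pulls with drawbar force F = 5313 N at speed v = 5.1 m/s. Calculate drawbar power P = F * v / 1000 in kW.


P = F * v / 1000
  = 5313 * 5.1 / 1000
  = 27096.30 / 1000
  = 27.10 kW


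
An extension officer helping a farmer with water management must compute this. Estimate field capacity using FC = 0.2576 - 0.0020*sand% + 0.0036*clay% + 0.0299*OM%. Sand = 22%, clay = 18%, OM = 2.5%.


FC = 0.2576 - 0.0020*22 + 0.0036*18 + 0.0299*2.5
   = 0.2576 - 0.0440 + 0.0648 + 0.0748
   = 0.3532


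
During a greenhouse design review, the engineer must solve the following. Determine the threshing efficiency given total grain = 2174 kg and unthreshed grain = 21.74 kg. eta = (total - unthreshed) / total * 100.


eta = (total - unthreshed) / total * 100
    = (2174 - 21.74) / 2174 * 100
    = 2152.26 / 2174 * 100
    = 99%


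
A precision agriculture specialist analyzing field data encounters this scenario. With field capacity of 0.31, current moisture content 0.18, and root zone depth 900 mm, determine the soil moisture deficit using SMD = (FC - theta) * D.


SMD = (FC - theta) * D
    = (0.31 - 0.18) * 900
    = 0.130 * 900
    = 117 mm


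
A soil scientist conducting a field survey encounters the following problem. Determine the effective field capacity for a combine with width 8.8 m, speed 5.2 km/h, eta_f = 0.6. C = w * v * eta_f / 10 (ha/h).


C = w * v * eta_f / 10
  = 8.8 * 5.2 * 0.6 / 10
  = 27.46 / 10
  = 2.75 ha/h


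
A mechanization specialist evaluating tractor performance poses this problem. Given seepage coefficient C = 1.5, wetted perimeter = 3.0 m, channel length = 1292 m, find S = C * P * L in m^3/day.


S = C * P * L
  = 1.5 * 3.0 * 1292
  = 5814 m^3/day


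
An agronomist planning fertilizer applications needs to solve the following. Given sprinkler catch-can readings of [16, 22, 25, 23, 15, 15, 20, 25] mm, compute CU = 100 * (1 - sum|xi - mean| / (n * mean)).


xbar = 161 / 8 = 20.125
sum|xi - xbar| = 29
CU = 100 * (1 - 29 / (8 * 20.125))
   = 100 * (1 - 0.1801)
   = 81.99%


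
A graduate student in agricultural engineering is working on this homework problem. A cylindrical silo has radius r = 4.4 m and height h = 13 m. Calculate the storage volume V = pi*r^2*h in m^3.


V = pi * r^2 * h
  = pi * 4.4^2 * 13
  = pi * 19.36 * 13
  = 790.68 m^3


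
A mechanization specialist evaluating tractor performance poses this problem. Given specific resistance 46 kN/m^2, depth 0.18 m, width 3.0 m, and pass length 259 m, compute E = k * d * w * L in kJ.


E = k * d * w * L
  = 46 * 0.18 * 3.0 * 259
  = 6433.56 kJ


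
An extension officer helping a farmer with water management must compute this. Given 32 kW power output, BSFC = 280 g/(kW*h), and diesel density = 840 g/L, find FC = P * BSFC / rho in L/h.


FC = P * BSFC / rho_fuel
   = 32 * 280 / 840
   = 8960 / 840
   = 10.67 L/h


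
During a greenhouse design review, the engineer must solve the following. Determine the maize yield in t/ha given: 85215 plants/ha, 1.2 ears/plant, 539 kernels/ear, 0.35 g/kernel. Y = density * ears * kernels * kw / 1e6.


Y = density * ears * kernels * kw
  = 85215 * 1.2 * 539 * 0.35 g/ha
  = 19290971.70 g/ha
  = 19290.97 kg/ha = 19.29 t/ha


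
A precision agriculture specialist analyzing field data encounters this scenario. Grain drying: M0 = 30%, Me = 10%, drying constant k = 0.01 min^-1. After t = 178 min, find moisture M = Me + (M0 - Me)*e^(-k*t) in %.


M = Me + (M0 - Me) * e^(-k*t)
  = 10 + (30 - 10) * e^(-0.01*178)
  = 10 + 20 * e^(-1.780)
  = 10 + 20 * 0.16864
  = 10 + 3.3728
  = 13.37%


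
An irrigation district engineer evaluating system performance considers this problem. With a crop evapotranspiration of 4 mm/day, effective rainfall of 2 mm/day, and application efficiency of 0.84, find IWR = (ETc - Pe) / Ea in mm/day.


IWR = (ETc - Pe) / Ea
    = (4 - 2) / 0.84
    = 2 / 0.84
    = 2.38 mm/day


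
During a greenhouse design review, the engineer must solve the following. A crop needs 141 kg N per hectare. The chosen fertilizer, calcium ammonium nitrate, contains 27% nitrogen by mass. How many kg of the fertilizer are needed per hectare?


Rate = N_required / (N_content / 100)
     = 141 / (27 / 100)
     = 141 / 0.27
     = 522.22 kg/ha


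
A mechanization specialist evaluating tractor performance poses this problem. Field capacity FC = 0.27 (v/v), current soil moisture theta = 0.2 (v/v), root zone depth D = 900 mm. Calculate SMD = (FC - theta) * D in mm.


SMD = (FC - theta) * D
    = (0.27 - 0.2) * 900
    = 0.070 * 900
    = 63 mm


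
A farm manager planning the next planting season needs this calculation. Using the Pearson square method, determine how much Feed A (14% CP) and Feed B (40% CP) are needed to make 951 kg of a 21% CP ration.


parts_A = CP_b - target = 40 - 21 = 19
parts_B = target - CP_a = 21 - 14 = 7
total_parts = 19 + 7 = 26
Feed A = 951 * 19 / 26 = 694.96 kg
Feed B = 951 * 7 / 26 = 256.04 kg

694.96 kg


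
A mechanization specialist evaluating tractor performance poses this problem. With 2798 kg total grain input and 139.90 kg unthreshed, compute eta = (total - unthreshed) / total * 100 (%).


eta = (total - unthreshed) / total * 100
    = (2798 - 139.90) / 2798 * 100
    = 2658.10 / 2798 * 100
    = 95%


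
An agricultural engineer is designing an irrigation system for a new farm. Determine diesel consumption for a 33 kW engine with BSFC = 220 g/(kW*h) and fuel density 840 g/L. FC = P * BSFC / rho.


FC = P * BSFC / rho_fuel
   = 33 * 220 / 840
   = 7260 / 840
   = 8.64 L/h


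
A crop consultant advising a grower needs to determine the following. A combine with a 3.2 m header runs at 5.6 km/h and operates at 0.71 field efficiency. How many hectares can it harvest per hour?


C = w * v * eta_f / 10
  = 3.2 * 5.6 * 0.71 / 10
  = 12.72 / 10
  = 1.27 ha/h


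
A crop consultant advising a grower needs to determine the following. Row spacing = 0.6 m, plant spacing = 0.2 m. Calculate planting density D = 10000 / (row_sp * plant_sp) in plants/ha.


D = 10000 / (row_sp * plant_sp)
  = 10000 / (0.6 * 0.2)
  = 10000 / 0.1200
  = 83333.33 plants/ha


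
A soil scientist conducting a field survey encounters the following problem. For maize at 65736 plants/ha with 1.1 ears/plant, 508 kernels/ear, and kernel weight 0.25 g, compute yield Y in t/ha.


Y = density * ears * kernels * kw
  = 65736 * 1.1 * 508 * 0.25 g/ha
  = 9183319.20 g/ha
  = 9183.32 kg/ha = 9.18 t/ha


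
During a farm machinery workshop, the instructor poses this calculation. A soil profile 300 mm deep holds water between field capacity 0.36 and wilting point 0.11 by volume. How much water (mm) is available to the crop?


AW = (FC - WP) * D
   = (0.36 - 0.11) * 300
   = 0.25 * 300
   = 75 mm


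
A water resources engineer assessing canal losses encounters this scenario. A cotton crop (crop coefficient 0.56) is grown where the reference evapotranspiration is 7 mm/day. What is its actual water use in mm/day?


ETc = Kc * ET0
    = 0.56 * 7
    = 3.92 mm/day


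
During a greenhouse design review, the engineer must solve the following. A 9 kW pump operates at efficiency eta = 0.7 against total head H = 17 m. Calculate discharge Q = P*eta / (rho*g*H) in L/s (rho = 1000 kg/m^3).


Q = (P * 1000 * eta) / (rho * g * H)
  = (9 * 1000 * 0.7) / (1000 * 9.81 * 17)
  = 6300 / 166770
  = 0.03778 m^3/s = 37.78 L/s


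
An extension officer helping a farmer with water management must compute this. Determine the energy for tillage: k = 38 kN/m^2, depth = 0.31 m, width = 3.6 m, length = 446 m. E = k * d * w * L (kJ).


E = k * d * w * L
  = 38 * 0.31 * 3.6 * 446
  = 18913.97 kJ


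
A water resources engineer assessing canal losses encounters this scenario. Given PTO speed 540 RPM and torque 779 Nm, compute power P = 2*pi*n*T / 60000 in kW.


P = 2*pi*n*T / 60000
  = 2*pi * 540 * 779 / 60000
  = 2643084.73 / 60000
  = 44.05 kW


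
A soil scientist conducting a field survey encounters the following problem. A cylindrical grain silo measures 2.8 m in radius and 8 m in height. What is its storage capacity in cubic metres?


V = pi * r^2 * h
  = pi * 2.8^2 * 8
  = pi * 7.84 * 8
  = 197.04 m^3


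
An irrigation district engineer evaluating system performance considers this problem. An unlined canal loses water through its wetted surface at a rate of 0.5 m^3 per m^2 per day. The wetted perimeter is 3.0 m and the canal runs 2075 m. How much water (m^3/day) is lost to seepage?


S = C * P * L
  = 0.5 * 3.0 * 2075
  = 3112.50 m^3/day


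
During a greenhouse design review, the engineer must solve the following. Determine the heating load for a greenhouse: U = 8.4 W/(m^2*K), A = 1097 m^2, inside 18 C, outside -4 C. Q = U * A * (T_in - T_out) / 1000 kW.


dT = 18 - (-4) = 22 K
Q = U * A * dT
  = 8.4 * 1097 * 22
  = 202725.60 W = 202.73 kW


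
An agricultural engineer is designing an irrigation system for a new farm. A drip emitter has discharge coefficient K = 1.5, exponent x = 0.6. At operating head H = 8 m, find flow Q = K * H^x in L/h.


Q = K * H^x
  = 1.5 * 8^0.6
  = 1.5 * 3.4822
  = 5.22 L/h


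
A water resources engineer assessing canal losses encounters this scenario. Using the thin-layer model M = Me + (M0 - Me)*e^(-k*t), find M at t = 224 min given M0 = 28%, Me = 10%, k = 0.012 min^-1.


M = Me + (M0 - Me) * e^(-k*t)
  = 10 + (28 - 10) * e^(-0.012*224)
  = 10 + 18 * e^(-2.688)
  = 10 + 18 * 0.06802
  = 10 + 1.2243
  = 11.22%


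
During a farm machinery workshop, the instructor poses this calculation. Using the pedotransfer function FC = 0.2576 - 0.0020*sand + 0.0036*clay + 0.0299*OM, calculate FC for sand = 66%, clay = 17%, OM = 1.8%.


FC = 0.2576 - 0.0020*66 + 0.0036*17 + 0.0299*1.8
   = 0.2576 - 0.1320 + 0.0612 + 0.0538
   = 0.2406


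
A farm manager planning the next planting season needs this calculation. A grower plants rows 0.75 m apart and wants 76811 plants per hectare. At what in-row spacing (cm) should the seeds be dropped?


spacing = 10000 / (row_sp * density)
        = 10000 / (0.75 * 76811)
        = 10000 / 57608.25
        = 0.17359 m = 17.36 cm


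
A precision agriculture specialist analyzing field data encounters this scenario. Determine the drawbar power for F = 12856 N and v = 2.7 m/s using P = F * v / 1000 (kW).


P = F * v / 1000
  = 12856 * 2.7 / 1000
  = 34711.20 / 1000
  = 34.71 kW


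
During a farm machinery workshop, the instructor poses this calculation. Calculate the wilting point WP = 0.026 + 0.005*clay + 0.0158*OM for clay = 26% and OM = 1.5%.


WP = 0.026 + 0.005*26 + 0.0158*1.5
   = 0.026 + 0.1300 + 0.0237
   = 0.1797


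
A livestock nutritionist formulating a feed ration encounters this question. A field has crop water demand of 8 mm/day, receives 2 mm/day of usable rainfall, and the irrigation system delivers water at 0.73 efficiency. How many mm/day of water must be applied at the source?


IWR = (ETc - Pe) / Ea
    = (8 - 2) / 0.73
    = 6 / 0.73
    = 8.22 mm/day


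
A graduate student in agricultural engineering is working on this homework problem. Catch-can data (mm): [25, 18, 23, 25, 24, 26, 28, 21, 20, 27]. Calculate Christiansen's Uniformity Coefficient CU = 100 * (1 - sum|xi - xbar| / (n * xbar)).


xbar = 237 / 10 = 23.700
sum|xi - xbar| = 25.600
CU = 100 * (1 - 25.600 / (10 * 23.700))
   = 100 * (1 - 0.1080)
   = 89.20%


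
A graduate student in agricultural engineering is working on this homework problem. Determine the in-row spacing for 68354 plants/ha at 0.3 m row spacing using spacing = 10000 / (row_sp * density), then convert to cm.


spacing = 10000 / (row_sp * density)
        = 10000 / (0.3 * 68354)
        = 10000 / 20506.20
        = 0.48766 m = 48.77 cm


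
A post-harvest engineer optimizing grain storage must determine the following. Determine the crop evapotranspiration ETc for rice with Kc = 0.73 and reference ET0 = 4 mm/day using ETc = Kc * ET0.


ETc = Kc * ET0
    = 0.73 * 4
    = 2.92 mm/day


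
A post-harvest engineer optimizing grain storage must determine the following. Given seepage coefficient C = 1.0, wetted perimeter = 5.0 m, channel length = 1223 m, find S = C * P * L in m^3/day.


S = C * P * L
  = 1.0 * 5.0 * 1223
  = 6115 m^3/day


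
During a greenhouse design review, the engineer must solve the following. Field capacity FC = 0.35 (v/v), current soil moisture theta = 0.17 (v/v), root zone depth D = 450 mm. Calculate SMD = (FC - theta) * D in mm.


SMD = (FC - theta) * D
    = (0.35 - 0.17) * 450
    = 0.180 * 450
    = 81 mm


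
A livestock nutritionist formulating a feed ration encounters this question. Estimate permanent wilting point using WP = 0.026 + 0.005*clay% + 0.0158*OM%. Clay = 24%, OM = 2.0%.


WP = 0.026 + 0.005*24 + 0.0158*2.0
   = 0.026 + 0.1200 + 0.0316
   = 0.1776


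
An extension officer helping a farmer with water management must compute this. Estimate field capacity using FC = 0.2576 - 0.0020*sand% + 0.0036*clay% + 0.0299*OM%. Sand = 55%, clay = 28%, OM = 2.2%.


FC = 0.2576 - 0.0020*55 + 0.0036*28 + 0.0299*2.2
   = 0.2576 - 0.1100 + 0.1008 + 0.0658
   = 0.3142


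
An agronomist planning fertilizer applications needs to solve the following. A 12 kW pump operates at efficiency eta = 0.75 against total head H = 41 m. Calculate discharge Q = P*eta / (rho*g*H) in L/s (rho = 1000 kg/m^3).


Q = (P * 1000 * eta) / (rho * g * H)
  = (12 * 1000 * 0.75) / (1000 * 9.81 * 41)
  = 9000 / 402210
  = 0.02238 m^3/s = 22.38 L/s


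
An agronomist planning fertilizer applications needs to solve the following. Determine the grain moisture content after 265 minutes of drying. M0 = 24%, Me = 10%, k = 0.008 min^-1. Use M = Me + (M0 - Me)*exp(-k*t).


M = Me + (M0 - Me) * e^(-k*t)
  = 10 + (24 - 10) * e^(-0.008*265)
  = 10 + 14 * e^(-2.120)
  = 10 + 14 * 0.12003
  = 10 + 1.6804
  = 11.68%


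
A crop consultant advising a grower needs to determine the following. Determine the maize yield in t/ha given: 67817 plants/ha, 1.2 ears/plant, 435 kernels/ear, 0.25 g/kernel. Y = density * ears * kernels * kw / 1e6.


Y = density * ears * kernels * kw
  = 67817 * 1.2 * 435 * 0.25 g/ha
  = 8850118.50 g/ha
  = 8850.12 kg/ha = 8.85 t/ha


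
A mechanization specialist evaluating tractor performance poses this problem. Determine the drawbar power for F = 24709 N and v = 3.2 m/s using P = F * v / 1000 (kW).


P = F * v / 1000
  = 24709 * 3.2 / 1000
  = 79068.80 / 1000
  = 79.07 kW


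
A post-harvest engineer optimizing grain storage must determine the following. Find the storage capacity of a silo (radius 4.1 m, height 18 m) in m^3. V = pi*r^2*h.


V = pi * r^2 * h
  = pi * 4.1^2 * 18
  = pi * 16.81 * 18
  = 950.58 m^3


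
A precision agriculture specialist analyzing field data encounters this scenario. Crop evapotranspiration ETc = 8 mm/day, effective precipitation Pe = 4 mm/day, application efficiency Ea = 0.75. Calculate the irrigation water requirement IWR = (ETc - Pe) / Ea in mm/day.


IWR = (ETc - Pe) / Ea
    = (8 - 4) / 0.75
    = 4 / 0.75
    = 5.33 mm/day


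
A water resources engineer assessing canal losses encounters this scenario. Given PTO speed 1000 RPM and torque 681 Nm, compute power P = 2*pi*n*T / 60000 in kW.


P = 2*pi*n*T / 60000
  = 2*pi * 1000 * 681 / 60000
  = 4278849.19 / 60000
  = 71.31 kW


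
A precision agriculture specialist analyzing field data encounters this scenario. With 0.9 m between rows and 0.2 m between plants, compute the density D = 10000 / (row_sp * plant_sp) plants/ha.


D = 10000 / (row_sp * plant_sp)
  = 10000 / (0.9 * 0.2)
  = 10000 / 0.1800
  = 55555.56 plants/ha


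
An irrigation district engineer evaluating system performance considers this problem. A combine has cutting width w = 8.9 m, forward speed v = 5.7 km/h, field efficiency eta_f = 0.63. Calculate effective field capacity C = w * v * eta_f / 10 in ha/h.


C = w * v * eta_f / 10
  = 8.9 * 5.7 * 0.63 / 10
  = 31.96 / 10
  = 3.20 ha/h


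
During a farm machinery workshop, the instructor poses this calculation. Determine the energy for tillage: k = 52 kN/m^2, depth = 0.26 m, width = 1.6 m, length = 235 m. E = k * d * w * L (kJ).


E = k * d * w * L
  = 52 * 0.26 * 1.6 * 235
  = 5083.52 kJ


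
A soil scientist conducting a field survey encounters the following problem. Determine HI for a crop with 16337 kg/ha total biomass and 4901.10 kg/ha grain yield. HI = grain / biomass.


HI = grain_yield / biomass
   = 4901.10 / 16337
   = 0.30


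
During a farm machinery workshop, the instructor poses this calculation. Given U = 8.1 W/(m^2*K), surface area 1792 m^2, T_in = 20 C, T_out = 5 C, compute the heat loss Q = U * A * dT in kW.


dT = 20 - (5) = 15 K
Q = U * A * dT
  = 8.1 * 1792 * 15
  = 217728 W = 217.73 kW


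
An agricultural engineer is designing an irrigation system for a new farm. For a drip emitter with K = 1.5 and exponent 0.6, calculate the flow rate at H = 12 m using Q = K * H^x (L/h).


Q = K * H^x
  = 1.5 * 12^0.6
  = 1.5 * 4.4413
  = 6.66 L/h


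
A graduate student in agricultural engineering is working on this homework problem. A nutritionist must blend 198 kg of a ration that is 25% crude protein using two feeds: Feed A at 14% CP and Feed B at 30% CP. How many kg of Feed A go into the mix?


parts_A = CP_b - target = 30 - 25 = 5
parts_B = target - CP_a = 25 - 14 = 11
total_parts = 5 + 11 = 16
Feed A = 198 * 5 / 16 = 61.88 kg
Feed B = 198 * 11 / 16 = 136.13 kg

61.88 kg


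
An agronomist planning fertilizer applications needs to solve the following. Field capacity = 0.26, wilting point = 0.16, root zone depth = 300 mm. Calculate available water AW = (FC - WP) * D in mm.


AW = (FC - WP) * D
   = (0.26 - 0.16) * 300
   = 0.10 * 300
   = 30 mm


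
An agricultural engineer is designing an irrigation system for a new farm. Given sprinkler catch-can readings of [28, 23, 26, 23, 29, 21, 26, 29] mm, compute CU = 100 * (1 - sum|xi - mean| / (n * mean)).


xbar = 205 / 8 = 25.625
sum|xi - xbar| = 19.750
CU = 100 * (1 - 19.750 / (8 * 25.625))
   = 100 * (1 - 0.0963)
   = 90.37%


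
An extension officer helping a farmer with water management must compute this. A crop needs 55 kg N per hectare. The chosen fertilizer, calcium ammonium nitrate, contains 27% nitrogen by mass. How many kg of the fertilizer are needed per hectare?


Rate = N_required / (N_content / 100)
     = 55 / (27 / 100)
     = 55 / 0.27
     = 203.70 kg/ha


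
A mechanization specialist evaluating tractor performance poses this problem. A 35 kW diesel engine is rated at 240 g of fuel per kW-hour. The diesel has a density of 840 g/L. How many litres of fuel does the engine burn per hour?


FC = P * BSFC / rho_fuel
   = 35 * 240 / 840
   = 8400 / 840
   = 10 L/h


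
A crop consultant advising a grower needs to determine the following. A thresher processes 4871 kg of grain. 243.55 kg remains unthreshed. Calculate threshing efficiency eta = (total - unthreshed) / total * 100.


eta = (total - unthreshed) / total * 100
    = (4871 - 243.55) / 4871 * 100
    = 4627.45 / 4871 * 100
    = 95%


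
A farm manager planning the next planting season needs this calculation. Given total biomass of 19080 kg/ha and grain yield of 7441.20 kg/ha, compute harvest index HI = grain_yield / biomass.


HI = grain_yield / biomass
   = 7441.20 / 19080
   = 0.39


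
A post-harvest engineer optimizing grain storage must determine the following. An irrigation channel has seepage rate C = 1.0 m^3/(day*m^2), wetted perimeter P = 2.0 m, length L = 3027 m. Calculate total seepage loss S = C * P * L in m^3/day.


S = C * P * L
  = 1.0 * 2.0 * 3027
  = 6054 m^3/day


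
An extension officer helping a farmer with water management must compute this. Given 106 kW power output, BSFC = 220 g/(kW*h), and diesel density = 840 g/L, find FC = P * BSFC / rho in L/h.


FC = P * BSFC / rho_fuel
   = 106 * 220 / 840
   = 23320 / 840
   = 27.76 L/h


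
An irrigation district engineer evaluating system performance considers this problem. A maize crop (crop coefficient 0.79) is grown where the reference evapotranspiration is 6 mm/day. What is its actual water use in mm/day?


ETc = Kc * ET0
    = 0.79 * 6
    = 4.74 mm/day


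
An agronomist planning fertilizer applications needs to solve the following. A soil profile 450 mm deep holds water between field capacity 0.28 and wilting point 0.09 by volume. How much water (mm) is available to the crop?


AW = (FC - WP) * D
   = (0.28 - 0.09) * 450
   = 0.19 * 450
   = 85.50 mm


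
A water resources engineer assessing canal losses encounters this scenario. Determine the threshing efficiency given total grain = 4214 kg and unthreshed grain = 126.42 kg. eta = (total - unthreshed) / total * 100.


eta = (total - unthreshed) / total * 100
    = (4214 - 126.42) / 4214 * 100
    = 4087.58 / 4214 * 100
    = 97%
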